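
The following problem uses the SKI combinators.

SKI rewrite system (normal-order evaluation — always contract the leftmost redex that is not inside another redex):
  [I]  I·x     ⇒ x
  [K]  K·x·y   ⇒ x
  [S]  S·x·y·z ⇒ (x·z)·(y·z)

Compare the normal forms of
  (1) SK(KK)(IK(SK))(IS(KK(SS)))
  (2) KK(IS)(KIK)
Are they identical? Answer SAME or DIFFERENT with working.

Term A:
  start: SK(KK)(IK(SK))(IS(KK(SS)))
  [1] K(IK(SK))(KK(IK(SK)))(IS(KK(SS)))
  [2] IK(SK)(IS(KK(SS)))
  [3] K(SK)(IS(KK(SS)))
  [4] SK

Term B:
  start: KK(IS)(KIK)
  [1] K(KIK)
  [2] KI

Answer: DIFFERENT — A ⇓ SK, B ⇓ KI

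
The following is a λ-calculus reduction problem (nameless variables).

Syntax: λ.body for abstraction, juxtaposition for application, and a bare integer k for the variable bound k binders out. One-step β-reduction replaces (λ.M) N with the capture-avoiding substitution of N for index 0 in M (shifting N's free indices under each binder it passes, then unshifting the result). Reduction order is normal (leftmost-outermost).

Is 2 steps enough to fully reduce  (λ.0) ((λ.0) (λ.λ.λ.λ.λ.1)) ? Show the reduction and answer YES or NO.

Answer: YES — reaches normal form λ.λ.λ.λ.λ.1 in 2 ≤ 2 steps

Reduction:
  start: (λ.0) ((λ.0) (λ.λ.λ.λ.λ.1))
  step 1: (λ.0) (λ.λ.λ.λ.λ.1)
  step 2: λ.λ.λ.λ.λ.1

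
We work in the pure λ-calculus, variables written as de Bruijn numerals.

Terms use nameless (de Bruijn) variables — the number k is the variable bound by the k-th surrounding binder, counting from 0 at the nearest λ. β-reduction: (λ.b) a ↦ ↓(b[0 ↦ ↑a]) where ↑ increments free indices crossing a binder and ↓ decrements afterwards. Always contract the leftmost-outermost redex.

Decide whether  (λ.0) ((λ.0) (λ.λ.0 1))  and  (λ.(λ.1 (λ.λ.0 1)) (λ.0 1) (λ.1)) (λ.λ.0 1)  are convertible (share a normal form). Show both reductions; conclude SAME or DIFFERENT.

Term A:
  start: (λ.0) ((λ.0) (λ.λ.0 1))
  [1] (λ.0) (λ.λ.0 1)
  [2] λ.λ.0 1

Term B:
  start: (λ.(λ.1 (λ.λ.0 1)) (λ.0 1) (λ.1)) (λ.λ.0 1)
  [1] (λ.(λ.λ.0 1) (λ.λ.0 1)) (λ.0 (λ.λ.0 1)) (λ.λ.λ.0 1)
  [2] (λ.λ.0 1) (λ.λ.0 1) (λ.λ.λ.0 1)
  [3] (λ.0 (λ.λ.0 1)) (λ.λ.λ.0 1)
  [4] (λ.λ.λ.0 1) (λ.λ.0 1)
  [5] λ.λ.0 1

Answer: SAME — A ⇓ λ.λ.0 1, B ⇓ λ.λ.0 1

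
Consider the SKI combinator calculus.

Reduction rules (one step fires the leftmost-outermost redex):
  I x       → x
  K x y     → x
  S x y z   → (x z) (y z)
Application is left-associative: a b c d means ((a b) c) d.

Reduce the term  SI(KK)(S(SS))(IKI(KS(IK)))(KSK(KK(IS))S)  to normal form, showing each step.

  start: SI(KK)(S(SS))(IKI(KS(IK)))(KSK(KK(IS))S)
  [1] I(S(SS))(KK(S(SS)))(IKI(KS(IK)))(KSK(KK(IS))S)
  [2] S(SS)(KK(S(SS)))(IKI(KS(IK)))(KSK(KK(IS))S)
  [3] SS(IKI(KS(IK)))(KK(S(SS))(IKI(KS(IK))))(KSK(KK(IS))S)
  [4] S(KK(S(SS))(IKI(KS(IK))))(IKI(KS(IK))(KK(S(SS))(IKI(KS(IK)))))(KSK(KK(IS))S)
  [5] KK(S(SS))(IKI(KS(IK)))(KSK(KK(IS))S)(IKI(KS(IK))(KK(S(SS))(IKI(KS(IK))))(KSK(KK(IS))S))
  [6] K(IKI(KS(IK)))(KSK(KK(IS))S)(IKI(KS(IK))(KK(S(SS))(IKI(KS(IK))))(KSK(KK(IS))S))
  [7] IKI(KS(IK))(IKI(KS(IK))(KK(S(SS))(IKI(KS(IK))))(KSK(KK(IS))S))
  [8] KI(KS(IK))(IKI(KS(IK))(KK(S(SS))(IKI(KS(IK))))(KSK(KK(IS))S))
  [9] I(IKI(KS(IK))(KK(S(SS))(IKI(KS(IK))))(KSK(KK(IS))S))
  [10] IKI(KS(IK))(KK(S(SS))(IKI(KS(IK))))(KSK(KK(IS))S)
  [11] KI(KS(IK))(KK(S(SS))(IKI(KS(IK))))(KSK(KK(IS))S)
  [12] I(KK(S(SS))(IKI(KS(IK))))(KSK(KK(IS))S)
  [13] KK(S(SS))(IKI(KS(IK)))(KSK(KK(IS))S)
  [14] K(IKI(KS(IK)))(KSK(KK(IS))S)
  [15] IKI(KS(IK))
  [16] KI(KS(IK))
  [17] I

Answer: normal form = I  (in 17 steps)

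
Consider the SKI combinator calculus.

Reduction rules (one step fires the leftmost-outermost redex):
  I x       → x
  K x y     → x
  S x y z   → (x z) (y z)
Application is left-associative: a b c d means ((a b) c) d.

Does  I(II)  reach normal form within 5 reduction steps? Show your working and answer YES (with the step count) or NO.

  start: I(II)
  →1  II
  →2  I

Answer: YES — reaches normal form I in 2 ≤ 5 steps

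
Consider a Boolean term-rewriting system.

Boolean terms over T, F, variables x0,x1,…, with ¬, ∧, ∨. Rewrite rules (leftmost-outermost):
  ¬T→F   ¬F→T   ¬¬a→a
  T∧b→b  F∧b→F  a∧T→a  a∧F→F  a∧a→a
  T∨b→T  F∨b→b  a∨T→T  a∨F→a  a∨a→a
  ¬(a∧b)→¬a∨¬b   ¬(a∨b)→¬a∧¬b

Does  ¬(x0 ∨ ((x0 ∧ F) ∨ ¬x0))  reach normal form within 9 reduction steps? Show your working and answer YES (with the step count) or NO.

Answer: YES — reaches normal form ¬x0 ∧ x0 in 7 ≤ 9 steps

Working:
  start: ¬(x0 ∨ ((x0 ∧ F) ∨ ¬x0))
  step 1: ¬x0 ∧ ¬((x0 ∧ F) ∨ ¬x0)
  step 2: ¬x0 ∧ (¬(x0 ∧ F) ∧ ¬¬x0)
  step 3: ¬x0 ∧ ((¬x0 ∨ ¬F) ∧ ¬¬x0)
  step 4: ¬x0 ∧ ((¬x0 ∨ T) ∧ ¬¬x0)
  step 5: ¬x0 ∧ (T ∧ ¬¬x0)
  step 6: ¬x0 ∧ ¬¬x0
  step 7: ¬x0 ∧ x0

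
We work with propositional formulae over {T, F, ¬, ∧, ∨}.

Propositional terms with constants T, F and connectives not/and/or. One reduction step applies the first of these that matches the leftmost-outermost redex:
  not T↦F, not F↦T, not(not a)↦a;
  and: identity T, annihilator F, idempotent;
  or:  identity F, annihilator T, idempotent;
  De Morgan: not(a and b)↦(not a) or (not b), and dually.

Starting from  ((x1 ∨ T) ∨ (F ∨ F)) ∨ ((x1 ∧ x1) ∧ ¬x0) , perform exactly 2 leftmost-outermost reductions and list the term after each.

  start: ((x1 ∨ T) ∨ (F ∨ F)) ∨ ((x1 ∧ x1) ∧ ¬x0)
  →1  (T ∨ (F ∨ F)) ∨ ((x1 ∧ x1) ∧ ¬x0)
  →2  T ∨ ((x1 ∧ x1) ∧ ¬x0)

Answer: after 2 steps: T ∨ ((x1 ∧ x1) ∧ ¬x0)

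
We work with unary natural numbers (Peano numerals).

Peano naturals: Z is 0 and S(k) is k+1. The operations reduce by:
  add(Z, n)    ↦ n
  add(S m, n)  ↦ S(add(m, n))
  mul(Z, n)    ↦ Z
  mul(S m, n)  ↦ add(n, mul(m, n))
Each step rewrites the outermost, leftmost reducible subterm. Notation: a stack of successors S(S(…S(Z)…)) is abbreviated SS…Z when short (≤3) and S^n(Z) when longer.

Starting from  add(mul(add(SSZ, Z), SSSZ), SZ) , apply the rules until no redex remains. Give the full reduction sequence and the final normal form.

Answer: normal form = S^7(Z)  (in 21 steps)

Working:
  start: add(mul(add(SSZ, Z), SSSZ), SZ)
  step 1: add(mul(S(add(SZ, Z)), SSSZ), SZ)
  step 2: add(add(SSSZ, mul(add(SZ, Z), SSSZ)), SZ)
  step 3: add(S(add(SSZ, mul(add(SZ, Z), SSSZ))), SZ)
  step 4: S(add(add(SSZ, mul(add(SZ, Z), SSSZ)), SZ))
  step 5: S(add(S(add(SZ, mul(add(SZ, Z), SSSZ))), SZ))
  step 6: S(S(add(add(SZ, mul(add(SZ, Z), SSSZ)), SZ)))
  step 7: S(S(add(S(add(Z, mul(add(SZ, Z), SSSZ))), SZ)))
  step 8: S(S(S(add(add(Z, mul(add(SZ, Z), SSSZ)), SZ))))
  step 9: S(S(S(add(mul(add(SZ, Z), SSSZ), SZ))))
  step 10: S(S(S(add(mul(S(add(Z, Z)), SSSZ), SZ))))
  step 11: S(S(S(add(add(SSSZ, mul(add(Z, Z), SSSZ)), SZ))))
  step 12: S(S(S(add(S(add(SSZ, mul(add(Z, Z), SSSZ))), SZ))))
  step 13: S(S(S(S(add(add(SSZ, mul(add(Z, Z), SSSZ)), SZ)))))
  step 14: S(S(S(S(add(S(add(SZ, mul(add(Z, Z), SSSZ))), SZ)))))
  step 15: S(S(S(S(S(add(add(SZ, mul(add(Z, Z), SSSZ)), SZ))))))
  step 16: S(S(S(S(S(add(S(add(Z, mul(add(Z, Z), SSSZ))), SZ))))))
  step 17: S(S(S(S(S(S(add(add(Z, mul(add(Z, Z), SSSZ)), SZ)))))))
  step 18: S(S(S(S(S(S(add(mul(add(Z, Z), SSSZ), SZ)))))))
  step 19: S(S(S(S(S(S(add(mul(Z, SSSZ), SZ)))))))
  step 20: S(S(S(S(S(S(add(Z, SZ)))))))
  step 21: S^7(Z)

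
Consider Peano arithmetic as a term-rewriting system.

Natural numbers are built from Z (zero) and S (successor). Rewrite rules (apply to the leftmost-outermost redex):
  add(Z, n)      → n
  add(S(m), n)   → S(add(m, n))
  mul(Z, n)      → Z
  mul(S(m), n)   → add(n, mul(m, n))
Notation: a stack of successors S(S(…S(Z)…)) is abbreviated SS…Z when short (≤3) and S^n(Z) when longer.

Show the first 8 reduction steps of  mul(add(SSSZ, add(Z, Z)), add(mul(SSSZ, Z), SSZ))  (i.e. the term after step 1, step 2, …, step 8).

Answer: after 8 steps: add(add(mul(Z, Z), SSZ), mul(add(SSZ, add(Z, Z)), add(mul(SSSZ, Z), SSZ)))

Working:
  start: mul(add(SSSZ, add(Z, Z)), add(mul(SSSZ, Z), SSZ))
  →1  mul(S(add(SSZ, add(Z, Z))), add(mul(SSSZ, Z), SSZ))
  →2  add(add(mul(SSSZ, Z), SSZ), mul(add(SSZ, add(Z, Z)), add(mul(SSSZ, Z), SSZ)))
  →3  add(add(add(Z, mul(SSZ, Z)), SSZ), mul(add(SSZ, add(Z, Z)), add(mul(SSSZ, Z), SSZ)))
  →4  add(add(mul(SSZ, Z), SSZ), mul(add(SSZ, add(Z, Z)), add(mul(SSSZ, Z), SSZ)))
  →5  add(add(add(Z, mul(SZ, Z)), SSZ), mul(add(SSZ, add(Z, Z)), add(mul(SSSZ, Z), SSZ)))
  →6  add(add(mul(SZ, Z), SSZ), mul(add(SSZ, add(Z, Z)), add(mul(SSSZ, Z), SSZ)))
  →7  add(add(add(Z, mul(Z, Z)), SSZ), mul(add(SSZ, add(Z, Z)), add(mul(SSSZ, Z), SSZ)))
  →8  add(add(mul(Z, Z), SSZ), mul(add(SSZ, add(Z, Z)), add(mul(SSSZ, Z), SSZ)))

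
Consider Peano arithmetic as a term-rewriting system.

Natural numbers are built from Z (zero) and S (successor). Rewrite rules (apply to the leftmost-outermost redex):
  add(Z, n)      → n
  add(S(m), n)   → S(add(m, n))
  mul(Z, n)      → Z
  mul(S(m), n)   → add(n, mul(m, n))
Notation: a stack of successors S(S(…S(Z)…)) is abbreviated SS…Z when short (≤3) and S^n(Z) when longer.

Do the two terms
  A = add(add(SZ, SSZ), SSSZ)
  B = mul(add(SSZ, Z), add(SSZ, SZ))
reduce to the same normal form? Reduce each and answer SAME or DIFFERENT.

Term A:
  start: add(add(SZ, SSZ), SSSZ)
  [1] add(S(add(Z, SSZ)), SSSZ)
  [2] S(add(add(Z, SSZ), SSSZ))
  [3] S(add(SSZ, SSSZ))
  [4] S(S(add(SZ, SSSZ)))
  [5] S(S(S(add(Z, SSSZ))))
  [6] S^6(Z)

Term B:
  start: mul(add(SSZ, Z), add(SSZ, SZ))
  [1] mul(S(add(SZ, Z)), add(SSZ, SZ))
  [2] add(add(SSZ, SZ), mul(add(SZ, Z), add(SSZ, SZ)))
  [3] add(S(add(SZ, SZ)), mul(add(SZ, Z), add(SSZ, SZ)))
  [4] S(add(add(SZ, SZ), mul(add(SZ, Z), add(SSZ, SZ))))
  [5] S(add(S(add(Z, SZ)), mul(add(SZ, Z), add(SSZ, SZ))))
  [6] S(S(add(add(Z, SZ), mul(add(SZ, Z), add(SSZ, SZ)))))
  [7] S(S(add(SZ, mul(add(SZ, Z), add(SSZ, SZ)))))
  [8] S(S(S(add(Z, mul(add(SZ, Z), add(SSZ, SZ))))))
  [9] S(S(S(mul(add(SZ, Z), add(SSZ, SZ)))))
  [10] S(S(S(mul(S(add(Z, Z)), add(SSZ, SZ)))))
  [11] S(S(S(add(add(SSZ, SZ), mul(add(Z, Z), add(SSZ, SZ))))))
  [12] S(S(S(add(S(add(SZ, SZ)), mul(add(Z, Z), add(SSZ, SZ))))))
  [13] S(S(S(S(add(add(SZ, SZ), mul(add(Z, Z), add(SSZ, SZ)))))))
  [14] S(S(S(S(add(S(add(Z, SZ)), mul(add(Z, Z), add(SSZ, SZ)))))))
  [15] S(S(S(S(S(add(add(Z, SZ), mul(add(Z, Z), add(SSZ, SZ))))))))
  [16] S(S(S(S(S(add(SZ, mul(add(Z, Z), add(SSZ, SZ))))))))
  [17] S(S(S(S(S(S(add(Z, mul(add(Z, Z), add(SSZ, SZ)))))))))
  [18] S(S(S(S(S(S(mul(add(Z, Z), add(SSZ, SZ))))))))
  [19] S(S(S(S(S(S(mul(Z, add(SSZ, SZ))))))))
  [20] S^6(Z)

Answer: SAME — A ⇓ S^6(Z), B ⇓ S^6(Z)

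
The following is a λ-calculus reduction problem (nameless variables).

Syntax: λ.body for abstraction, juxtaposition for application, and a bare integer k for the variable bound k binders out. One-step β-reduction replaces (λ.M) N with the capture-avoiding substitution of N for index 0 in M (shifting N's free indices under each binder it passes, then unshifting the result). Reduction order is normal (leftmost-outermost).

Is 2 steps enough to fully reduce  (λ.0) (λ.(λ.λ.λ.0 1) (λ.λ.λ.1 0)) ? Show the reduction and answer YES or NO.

  start: (λ.0) (λ.(λ.λ.λ.0 1) (λ.λ.λ.1 0))
  [1] λ.(λ.λ.λ.0 1) (λ.λ.λ.1 0)
  [2] λ.λ.λ.0 1

Answer: YES — reaches normal form λ.λ.λ.0 1 in 2 ≤ 2 steps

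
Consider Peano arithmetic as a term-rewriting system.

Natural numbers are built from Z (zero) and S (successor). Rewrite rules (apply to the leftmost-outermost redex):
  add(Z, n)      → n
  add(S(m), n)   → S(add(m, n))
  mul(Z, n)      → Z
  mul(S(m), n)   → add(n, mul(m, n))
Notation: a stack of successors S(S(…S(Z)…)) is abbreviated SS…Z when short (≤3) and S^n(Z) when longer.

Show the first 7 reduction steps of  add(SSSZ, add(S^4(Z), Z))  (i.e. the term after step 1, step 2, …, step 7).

Answer: after 7 steps: S(S(S(S(S(S(add(SZ, Z)))))))

Reduction:
  start: add(SSSZ, add(S^4(Z), Z))
  step 1: S(add(SSZ, add(S^4(Z), Z)))
  step 2: S(S(add(SZ, add(S^4(Z), Z))))
  step 3: S(S(S(add(Z, add(S^4(Z), Z)))))
  step 4: S(S(S(add(S^4(Z), Z))))
  step 5: S(S(S(S(add(SSSZ, Z)))))
  step 6: S(S(S(S(S(add(SSZ, Z))))))
  step 7: S(S(S(S(S(S(add(SZ, Z)))))))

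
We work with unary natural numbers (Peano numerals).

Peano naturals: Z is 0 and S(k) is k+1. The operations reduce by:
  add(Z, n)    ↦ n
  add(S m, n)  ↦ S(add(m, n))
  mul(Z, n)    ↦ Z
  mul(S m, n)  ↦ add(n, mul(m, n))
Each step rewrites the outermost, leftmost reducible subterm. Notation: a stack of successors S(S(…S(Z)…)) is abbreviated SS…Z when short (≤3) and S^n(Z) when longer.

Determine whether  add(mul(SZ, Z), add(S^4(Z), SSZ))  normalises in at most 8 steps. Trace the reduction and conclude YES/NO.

  start: add(mul(SZ, Z), add(S^4(Z), SSZ))
  [1] add(add(Z, mul(Z, Z)), add(S^4(Z), SSZ))
  [2] add(mul(Z, Z), add(S^4(Z), SSZ))
  [3] add(Z, add(S^4(Z), SSZ))
  [4] add(S^4(Z), SSZ)
  [5] S(add(SSSZ, SSZ))
  [6] S(S(add(SSZ, SSZ)))
  [7] S(S(S(add(SZ, SSZ))))
  [8] S(S(S(S(add(Z, SSZ)))))

Answer: NO — after 8 steps the term is S(S(S(S(add(Z, SSZ))))), not yet normal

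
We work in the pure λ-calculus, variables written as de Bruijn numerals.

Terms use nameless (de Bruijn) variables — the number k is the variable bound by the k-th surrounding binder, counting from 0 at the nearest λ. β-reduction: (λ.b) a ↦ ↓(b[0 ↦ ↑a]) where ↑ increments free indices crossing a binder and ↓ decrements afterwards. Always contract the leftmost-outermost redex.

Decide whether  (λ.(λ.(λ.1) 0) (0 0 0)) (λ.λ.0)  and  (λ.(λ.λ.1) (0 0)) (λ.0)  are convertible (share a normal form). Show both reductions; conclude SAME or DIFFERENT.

Term A:
  start: (λ.(λ.(λ.1) 0) (0 0 0)) (λ.λ.0)
  →1  (λ.(λ.1) 0) ((λ.λ.0) (λ.λ.0) (λ.λ.0))
  →2  (λ.(λ.λ.0) (λ.λ.0) (λ.λ.0)) ((λ.λ.0) (λ.λ.0) (λ.λ.0))
  →3  (λ.λ.0) (λ.λ.0) (λ.λ.0)
  →4  (λ.0) (λ.λ.0)
  →5  λ.λ.0

Term B:
  start: (λ.(λ.λ.1) (0 0)) (λ.0)
  →1  (λ.λ.1) ((λ.0) (λ.0))
  →2  λ.(λ.0) (λ.0)
  →3  λ.λ.0

Answer: SAME — A ⇓ λ.λ.0, B ⇓ λ.λ.0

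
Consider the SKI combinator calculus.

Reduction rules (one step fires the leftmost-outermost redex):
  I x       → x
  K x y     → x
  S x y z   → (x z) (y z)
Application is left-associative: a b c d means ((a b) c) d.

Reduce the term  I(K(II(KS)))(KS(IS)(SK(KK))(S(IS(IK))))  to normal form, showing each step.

  start: I(K(II(KS)))(KS(IS)(SK(KK))(S(IS(IK))))
  →1  K(II(KS))(KS(IS)(SK(KK))(S(IS(IK))))
  →2  II(KS)
  →3  I(KS)
  →4  KS

Answer: normal form = KS  (in 4 steps)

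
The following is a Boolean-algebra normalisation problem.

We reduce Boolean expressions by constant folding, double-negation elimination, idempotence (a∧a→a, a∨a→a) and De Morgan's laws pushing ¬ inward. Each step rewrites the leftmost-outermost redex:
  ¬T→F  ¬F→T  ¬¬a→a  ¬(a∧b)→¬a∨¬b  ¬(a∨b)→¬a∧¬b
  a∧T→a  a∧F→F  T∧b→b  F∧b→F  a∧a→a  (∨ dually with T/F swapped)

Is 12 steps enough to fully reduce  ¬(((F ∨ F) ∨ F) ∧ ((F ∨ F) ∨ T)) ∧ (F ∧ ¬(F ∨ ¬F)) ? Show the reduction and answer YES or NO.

  start: ¬(((F ∨ F) ∨ F) ∧ ((F ∨ F) ∨ T)) ∧ (F ∧ ¬(F ∨ ¬F))
  [1] (¬((F ∨ F) ∨ F) ∨ ¬((F ∨ F) ∨ T)) ∧ (F ∧ ¬(F ∨ ¬F))
  [2] ((¬(F ∨ F) ∧ ¬F) ∨ ¬((F ∨ F) ∨ T)) ∧ (F ∧ ¬(F ∨ ¬F))
  [3] (((¬F ∧ ¬F) ∧ ¬F) ∨ ¬((F ∨ F) ∨ T)) ∧ (F ∧ ¬(F ∨ ¬F))
  [4] ((¬F ∧ ¬F) ∨ ¬((F ∨ F) ∨ T)) ∧ (F ∧ ¬(F ∨ ¬F))
  [5] (¬F ∨ ¬((F ∨ F) ∨ T)) ∧ (F ∧ ¬(F ∨ ¬F))
  [6] (T ∨ ¬((F ∨ F) ∨ T)) ∧ (F ∧ ¬(F ∨ ¬F))
  [7] T ∧ (F ∧ ¬(F ∨ ¬F))
  [8] F ∧ ¬(F ∨ ¬F)
  [9] F

Answer: YES — reaches normal form F in 9 ≤ 12 steps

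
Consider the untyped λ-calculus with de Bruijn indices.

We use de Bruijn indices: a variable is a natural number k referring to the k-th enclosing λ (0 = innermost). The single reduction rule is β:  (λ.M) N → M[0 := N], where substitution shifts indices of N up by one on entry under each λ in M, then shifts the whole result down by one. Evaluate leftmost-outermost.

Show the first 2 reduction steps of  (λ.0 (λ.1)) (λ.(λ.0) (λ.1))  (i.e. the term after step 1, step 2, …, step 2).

Answer: after 2 steps: (λ.0) (λ.λ.λ.(λ.0) (λ.1))

Working:
  start: (λ.0 (λ.1)) (λ.(λ.0) (λ.1))
  step 1: (λ.(λ.0) (λ.1)) (λ.λ.(λ.0) (λ.1))
  step 2: (λ.0) (λ.λ.λ.(λ.0) (λ.1))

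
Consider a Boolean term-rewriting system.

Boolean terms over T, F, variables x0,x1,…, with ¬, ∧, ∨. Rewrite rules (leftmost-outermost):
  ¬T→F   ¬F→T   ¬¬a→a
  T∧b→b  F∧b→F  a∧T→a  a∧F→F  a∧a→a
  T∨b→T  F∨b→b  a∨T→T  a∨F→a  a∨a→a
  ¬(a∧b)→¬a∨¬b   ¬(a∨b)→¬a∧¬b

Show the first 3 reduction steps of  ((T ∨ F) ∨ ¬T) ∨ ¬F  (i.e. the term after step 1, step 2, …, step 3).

Answer: after 3 steps: T

Reduction:
  start: ((T ∨ F) ∨ ¬T) ∨ ¬F
  →1  (T ∨ ¬T) ∨ ¬F
  →2  T ∨ ¬F
  →3  T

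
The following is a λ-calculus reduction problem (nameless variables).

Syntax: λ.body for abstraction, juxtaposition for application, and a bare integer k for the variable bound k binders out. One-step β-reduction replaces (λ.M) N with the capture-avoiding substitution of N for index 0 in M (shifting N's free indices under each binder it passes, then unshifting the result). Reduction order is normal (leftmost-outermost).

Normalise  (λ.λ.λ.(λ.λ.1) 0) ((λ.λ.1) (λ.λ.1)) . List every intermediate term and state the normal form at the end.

Answer: normal form = λ.λ.λ.1  (in 2 steps)

Derivation:
  start: (λ.λ.λ.(λ.λ.1) 0) ((λ.λ.1) (λ.λ.1))
  [1] λ.λ.(λ.λ.1) 0
  [2] λ.λ.λ.1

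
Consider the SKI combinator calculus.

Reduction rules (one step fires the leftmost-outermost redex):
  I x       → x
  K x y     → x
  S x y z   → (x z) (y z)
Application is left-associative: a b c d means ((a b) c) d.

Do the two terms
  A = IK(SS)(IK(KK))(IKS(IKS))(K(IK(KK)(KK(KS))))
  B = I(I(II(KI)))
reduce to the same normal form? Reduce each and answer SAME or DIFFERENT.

Answer: DIFFERENT — A ⇓ S(K(KK))(S(K(KK))), B ⇓ KI

Derivation:
Term A:
  start: IK(SS)(IK(KK))(IKS(IKS))(K(IK(KK)(KK(KS))))
  step 1: K(SS)(IK(KK))(IKS(IKS))(K(IK(KK)(KK(KS))))
  step 2: SS(IKS(IKS))(K(IK(KK)(KK(KS))))
  step 3: S(K(IK(KK)(KK(KS))))(IKS(IKS)(K(IK(KK)(KK(KS)))))
  step 4: S(K(K(KK)(KK(KS))))(IKS(IKS)(K(IK(KK)(KK(KS)))))
  step 5: S(K(KK))(IKS(IKS)(K(IK(KK)(KK(KS)))))
  step 6: S(K(KK))(KS(IKS)(K(IK(KK)(KK(KS)))))
  step 7: S(K(KK))(S(K(IK(KK)(KK(KS)))))
  step 8: S(K(KK))(S(K(K(KK)(KK(KS)))))
  step 9: S(K(KK))(S(K(KK)))

Term B:
  start: I(I(II(KI)))
  step 1: I(II(KI))
  step 2: II(KI)
  step 3: I(KI)
  step 4: KI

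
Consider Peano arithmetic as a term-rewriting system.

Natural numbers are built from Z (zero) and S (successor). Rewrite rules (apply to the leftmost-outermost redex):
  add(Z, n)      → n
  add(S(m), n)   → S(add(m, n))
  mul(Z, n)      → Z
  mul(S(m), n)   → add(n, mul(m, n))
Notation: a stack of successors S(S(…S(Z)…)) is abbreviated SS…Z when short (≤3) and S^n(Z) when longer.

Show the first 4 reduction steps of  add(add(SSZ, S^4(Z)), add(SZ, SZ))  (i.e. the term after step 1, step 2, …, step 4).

  start: add(add(SSZ, S^4(Z)), add(SZ, SZ))
  [1] add(S(add(SZ, S^4(Z))), add(SZ, SZ))
  [2] S(add(add(SZ, S^4(Z)), add(SZ, SZ)))
  [3] S(add(S(add(Z, S^4(Z))), add(SZ, SZ)))
  [4] S(S(add(add(Z, S^4(Z)), add(SZ, SZ))))

Answer: after 4 steps: S(S(add(add(Z, S^4(Z)), add(SZ, SZ))))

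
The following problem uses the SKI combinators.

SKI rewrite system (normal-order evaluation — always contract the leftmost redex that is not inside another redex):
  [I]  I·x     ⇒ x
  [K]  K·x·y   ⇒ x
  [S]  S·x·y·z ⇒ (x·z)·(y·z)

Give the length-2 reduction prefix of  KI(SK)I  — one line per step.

  start: KI(SK)I
  →1  II
  →2  I

Answer: after 2 steps: I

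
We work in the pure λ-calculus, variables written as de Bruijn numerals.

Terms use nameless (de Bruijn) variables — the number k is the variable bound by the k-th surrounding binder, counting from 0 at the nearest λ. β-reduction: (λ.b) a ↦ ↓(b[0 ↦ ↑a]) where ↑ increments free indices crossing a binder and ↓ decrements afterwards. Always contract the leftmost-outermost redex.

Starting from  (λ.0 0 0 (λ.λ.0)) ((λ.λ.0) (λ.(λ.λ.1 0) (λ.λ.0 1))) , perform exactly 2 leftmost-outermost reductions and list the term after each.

  start: (λ.0 0 0 (λ.λ.0)) ((λ.λ.0) (λ.(λ.λ.1 0) (λ.λ.0 1)))
  →1  (λ.λ.0) (λ.(λ.λ.1 0) (λ.λ.0 1)) ((λ.λ.0) (λ.(λ.λ.1 0) (λ.λ.0 1))) ((λ.λ.0) (λ.(λ.λ.1 0) (λ.λ.0 1))) (λ.λ.0)
  →2  (λ.0) ((λ.λ.0) (λ.(λ.λ.1 0) (λ.λ.0 1))) ((λ.λ.0) (λ.(λ.λ.1 0) (λ.λ.0 1))) (λ.λ.0)

Answer: after 2 steps: (λ.0) ((λ.λ.0) (λ.(λ.λ.1 0) (λ.λ.0 1))) ((λ.λ.0) (λ.(λ.λ.1 0) (λ.λ.0 1))) (λ.λ.0)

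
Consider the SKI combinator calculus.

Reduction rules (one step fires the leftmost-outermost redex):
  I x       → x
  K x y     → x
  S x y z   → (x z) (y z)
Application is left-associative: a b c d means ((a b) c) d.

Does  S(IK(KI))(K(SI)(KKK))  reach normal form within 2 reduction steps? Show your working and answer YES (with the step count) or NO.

  start: S(IK(KI))(K(SI)(KKK))
  [1] S(K(KI))(K(SI)(KKK))
  [2] S(K(KI))(SI)

Answer: YES — reaches normal form S(K(KI))(SI) in 2 ≤ 2 steps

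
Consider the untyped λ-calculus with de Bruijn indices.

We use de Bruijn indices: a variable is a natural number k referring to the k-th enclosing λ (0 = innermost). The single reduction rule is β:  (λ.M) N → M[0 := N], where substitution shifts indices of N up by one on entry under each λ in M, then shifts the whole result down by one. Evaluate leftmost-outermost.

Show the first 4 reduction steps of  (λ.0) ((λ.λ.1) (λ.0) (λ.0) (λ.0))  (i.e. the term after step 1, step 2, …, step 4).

  start: (λ.0) ((λ.λ.1) (λ.0) (λ.0) (λ.0))
  →1  (λ.λ.1) (λ.0) (λ.0) (λ.0)
  →2  (λ.λ.0) (λ.0) (λ.0)
  →3  (λ.0) (λ.0)
  →4  λ.0

Answer: after 4 steps: λ.0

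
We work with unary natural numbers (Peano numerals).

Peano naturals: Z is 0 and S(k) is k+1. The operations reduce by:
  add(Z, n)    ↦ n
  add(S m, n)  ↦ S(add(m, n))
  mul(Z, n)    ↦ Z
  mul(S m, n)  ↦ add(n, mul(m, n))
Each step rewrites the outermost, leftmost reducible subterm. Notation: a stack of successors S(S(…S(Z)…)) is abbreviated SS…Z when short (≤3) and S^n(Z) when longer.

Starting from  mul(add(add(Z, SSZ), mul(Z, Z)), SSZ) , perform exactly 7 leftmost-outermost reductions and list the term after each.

  start: mul(add(add(Z, SSZ), mul(Z, Z)), SSZ)
  →1  mul(add(SSZ, mul(Z, Z)), SSZ)
  →2  mul(S(add(SZ, mul(Z, Z))), SSZ)
  →3  add(SSZ, mul(add(SZ, mul(Z, Z)), SSZ))
  →4  S(add(SZ, mul(add(SZ, mul(Z, Z)), SSZ)))
  →5  S(S(add(Z, mul(add(SZ, mul(Z, Z)), SSZ))))
  →6  S(S(mul(add(SZ, mul(Z, Z)), SSZ)))
  →7  S(S(mul(S(add(Z, mul(Z, Z))), SSZ)))

Answer: after 7 steps: S(S(mul(S(add(Z, mul(Z, Z))), SSZ)))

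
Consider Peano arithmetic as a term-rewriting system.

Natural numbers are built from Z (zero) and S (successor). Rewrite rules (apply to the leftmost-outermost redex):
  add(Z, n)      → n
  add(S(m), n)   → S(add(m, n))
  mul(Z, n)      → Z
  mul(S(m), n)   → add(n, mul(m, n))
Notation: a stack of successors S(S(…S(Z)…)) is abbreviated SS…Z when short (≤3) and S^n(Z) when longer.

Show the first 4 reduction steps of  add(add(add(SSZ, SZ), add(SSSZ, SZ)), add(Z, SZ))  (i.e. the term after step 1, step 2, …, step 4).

Answer: after 4 steps: S(add(add(S(add(Z, SZ)), add(SSSZ, SZ)), add(Z, SZ)))

Derivation:
  start: add(add(add(SSZ, SZ), add(SSSZ, SZ)), add(Z, SZ))
  step 1: add(add(S(add(SZ, SZ)), add(SSSZ, SZ)), add(Z, SZ))
  step 2: add(S(add(add(SZ, SZ), add(SSSZ, SZ))), add(Z, SZ))
  step 3: S(add(add(add(SZ, SZ), add(SSSZ, SZ)), add(Z, SZ)))
  step 4: S(add(add(S(add(Z, SZ)), add(SSSZ, SZ)), add(Z, SZ)))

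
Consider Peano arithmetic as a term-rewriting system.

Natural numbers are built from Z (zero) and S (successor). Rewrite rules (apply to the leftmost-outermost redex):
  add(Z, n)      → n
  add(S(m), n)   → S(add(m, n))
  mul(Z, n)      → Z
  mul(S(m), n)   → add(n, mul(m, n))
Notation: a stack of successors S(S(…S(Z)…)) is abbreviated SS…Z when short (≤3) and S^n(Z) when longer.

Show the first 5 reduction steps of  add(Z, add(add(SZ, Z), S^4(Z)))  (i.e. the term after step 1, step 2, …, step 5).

Answer: after 5 steps: S^5(Z)

Reduction:
  start: add(Z, add(add(SZ, Z), S^4(Z)))
  step 1: add(add(SZ, Z), S^4(Z))
  step 2: add(S(add(Z, Z)), S^4(Z))
  step 3: S(add(add(Z, Z), S^4(Z)))
  step 4: S(add(Z, S^4(Z)))
  step 5: S^5(Z)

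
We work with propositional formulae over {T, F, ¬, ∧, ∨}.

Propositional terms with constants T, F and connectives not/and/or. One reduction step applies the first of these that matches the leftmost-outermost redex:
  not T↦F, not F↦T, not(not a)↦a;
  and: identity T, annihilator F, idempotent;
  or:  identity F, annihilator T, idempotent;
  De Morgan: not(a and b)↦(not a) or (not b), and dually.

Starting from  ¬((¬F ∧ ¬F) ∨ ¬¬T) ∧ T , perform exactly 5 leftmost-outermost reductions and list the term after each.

  start: ¬((¬F ∧ ¬F) ∨ ¬¬T) ∧ T
  →1  ¬((¬F ∧ ¬F) ∨ ¬¬T)
  →2  ¬(¬F ∧ ¬F) ∧ ¬¬¬T
  →3  (¬¬F ∨ ¬¬F) ∧ ¬¬¬T
  →4  ¬¬F ∧ ¬¬¬T
  →5  F ∧ ¬¬¬T

Answer: after 5 steps: F ∧ ¬¬¬T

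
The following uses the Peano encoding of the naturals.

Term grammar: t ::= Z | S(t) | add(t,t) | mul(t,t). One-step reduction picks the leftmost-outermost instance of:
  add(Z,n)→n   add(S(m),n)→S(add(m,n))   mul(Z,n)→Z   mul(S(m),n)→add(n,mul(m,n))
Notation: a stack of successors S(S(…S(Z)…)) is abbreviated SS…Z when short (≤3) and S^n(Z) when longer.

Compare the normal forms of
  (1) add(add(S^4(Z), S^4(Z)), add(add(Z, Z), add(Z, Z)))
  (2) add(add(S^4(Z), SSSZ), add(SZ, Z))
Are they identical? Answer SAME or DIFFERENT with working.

Term A:
  start: add(add(S^4(Z), S^4(Z)), add(add(Z, Z), add(Z, Z)))
  →1  add(S(add(SSSZ, S^4(Z))), add(add(Z, Z), add(Z, Z)))
  →2  S(add(add(SSSZ, S^4(Z)), add(add(Z, Z), add(Z, Z))))
  →3  S(add(S(add(SSZ, S^4(Z))), add(add(Z, Z), add(Z, Z))))
  →4  S(S(add(add(SSZ, S^4(Z)), add(add(Z, Z), add(Z, Z)))))
  →5  S(S(add(S(add(SZ, S^4(Z))), add(add(Z, Z), add(Z, Z)))))
  →6  S(S(S(add(add(SZ, S^4(Z)), add(add(Z, Z), add(Z, Z))))))
  →7  S(S(S(add(S(add(Z, S^4(Z))), add(add(Z, Z), add(Z, Z))))))
  →8  S(S(S(S(add(add(Z, S^4(Z)), add(add(Z, Z), add(Z, Z)))))))
  →9  S(S(S(S(add(S^4(Z), add(add(Z, Z), add(Z, Z)))))))
  →10  S(S(S(S(S(add(SSSZ, add(add(Z, Z), add(Z, Z))))))))
  →11  S(S(S(S(S(S(add(SSZ, add(add(Z, Z), add(Z, Z)))))))))
  →12  S(S(S(S(S(S(S(add(SZ, add(add(Z, Z), add(Z, Z))))))))))
  →13  S(S(S(S(S(S(S(S(add(Z, add(add(Z, Z), add(Z, Z)))))))))))
  →14  S(S(S(S(S(S(S(S(add(add(Z, Z), add(Z, Z))))))))))
  →15  S(S(S(S(S(S(S(S(add(Z, add(Z, Z))))))))))
  →16  S(S(S(S(S(S(S(S(add(Z, Z)))))))))
  →17  S^8(Z)

Term B:
  start: add(add(S^4(Z), SSSZ), add(SZ, Z))
  →1  add(S(add(SSSZ, SSSZ)), add(SZ, Z))
  →2  S(add(add(SSSZ, SSSZ), add(SZ, Z)))
  →3  S(add(S(add(SSZ, SSSZ)), add(SZ, Z)))
  →4  S(S(add(add(SSZ, SSSZ), add(SZ, Z))))
  →5  S(S(add(S(add(SZ, SSSZ)), add(SZ, Z))))
  →6  S(S(S(add(add(SZ, SSSZ), add(SZ, Z)))))
  →7  S(S(S(add(S(add(Z, SSSZ)), add(SZ, Z)))))
  →8  S(S(S(S(add(add(Z, SSSZ), add(SZ, Z))))))
  →9  S(S(S(S(add(SSSZ, add(SZ, Z))))))
  →10  S(S(S(S(S(add(SSZ, add(SZ, Z)))))))
  →11  S(S(S(S(S(S(add(SZ, add(SZ, Z))))))))
  →12  S(S(S(S(S(S(S(add(Z, add(SZ, Z)))))))))
  →13  S(S(S(S(S(S(S(add(SZ, Z))))))))
  →14  S(S(S(S(S(S(S(S(add(Z, Z)))))))))
  →15  S^8(Z)

Answer: SAME — A ⇓ S^8(Z), B ⇓ S^8(Z)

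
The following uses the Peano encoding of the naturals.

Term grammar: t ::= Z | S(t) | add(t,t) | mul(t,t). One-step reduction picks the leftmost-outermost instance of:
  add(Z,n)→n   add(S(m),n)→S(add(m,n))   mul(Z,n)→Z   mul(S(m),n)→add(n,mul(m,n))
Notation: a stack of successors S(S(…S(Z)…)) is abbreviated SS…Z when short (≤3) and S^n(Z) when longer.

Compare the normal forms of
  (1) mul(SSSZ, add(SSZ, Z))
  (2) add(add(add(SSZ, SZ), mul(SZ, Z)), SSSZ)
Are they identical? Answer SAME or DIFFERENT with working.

Term A:
  start: mul(SSSZ, add(SSZ, Z))
  →1  add(add(SSZ, Z), mul(SSZ, add(SSZ, Z)))
  →2  add(S(add(SZ, Z)), mul(SSZ, add(SSZ, Z)))
  →3  S(add(add(SZ, Z), mul(SSZ, add(SSZ, Z))))
  →4  S(add(S(add(Z, Z)), mul(SSZ, add(SSZ, Z))))
  →5  S(S(add(add(Z, Z), mul(SSZ, add(SSZ, Z)))))
  →6  S(S(add(Z, mul(SSZ, add(SSZ, Z)))))
  →7  S(S(mul(SSZ, add(SSZ, Z))))
  →8  S(S(add(add(SSZ, Z), mul(SZ, add(SSZ, Z)))))
  →9  S(S(add(S(add(SZ, Z)), mul(SZ, add(SSZ, Z)))))
  →10  S(S(S(add(add(SZ, Z), mul(SZ, add(SSZ, Z))))))
  →11  S(S(S(add(S(add(Z, Z)), mul(SZ, add(SSZ, Z))))))
  →12  S(S(S(S(add(add(Z, Z), mul(SZ, add(SSZ, Z)))))))
  →13  S(S(S(S(add(Z, mul(SZ, add(SSZ, Z)))))))
  →14  S(S(S(S(mul(SZ, add(SSZ, Z))))))
  →15  S(S(S(S(add(add(SSZ, Z), mul(Z, add(SSZ, Z)))))))
  →16  S(S(S(S(add(S(add(SZ, Z)), mul(Z, add(SSZ, Z)))))))
  →17  S(S(S(S(S(add(add(SZ, Z), mul(Z, add(SSZ, Z))))))))
  →18  S(S(S(S(S(add(S(add(Z, Z)), mul(Z, add(SSZ, Z))))))))
  →19  S(S(S(S(S(S(add(add(Z, Z), mul(Z, add(SSZ, Z)))))))))
  →20  S(S(S(S(S(S(add(Z, mul(Z, add(SSZ, Z)))))))))
  →21  S(S(S(S(S(S(mul(Z, add(SSZ, Z))))))))
  →22  S^6(Z)

Term B:
  start: add(add(add(SSZ, SZ), mul(SZ, Z)), SSSZ)
  →1  add(add(S(add(SZ, SZ)), mul(SZ, Z)), SSSZ)
  →2  add(S(add(add(SZ, SZ), mul(SZ, Z))), SSSZ)
  →3  S(add(add(add(SZ, SZ), mul(SZ, Z)), SSSZ))
  →4  S(add(add(S(add(Z, SZ)), mul(SZ, Z)), SSSZ))
  →5  S(add(S(add(add(Z, SZ), mul(SZ, Z))), SSSZ))
  →6  S(S(add(add(add(Z, SZ), mul(SZ, Z)), SSSZ)))
  →7  S(S(add(add(SZ, mul(SZ, Z)), SSSZ)))
  →8  S(S(add(S(add(Z, mul(SZ, Z))), SSSZ)))
  →9  S(S(S(add(add(Z, mul(SZ, Z)), SSSZ))))
  →10  S(S(S(add(mul(SZ, Z), SSSZ))))
  →11  S(S(S(add(add(Z, mul(Z, Z)), SSSZ))))
  →12  S(S(S(add(mul(Z, Z), SSSZ))))
  →13  S(S(S(add(Z, SSSZ))))
  →14  S^6(Z)

Answer: SAME — A ⇓ S^6(Z), B ⇓ S^6(Z)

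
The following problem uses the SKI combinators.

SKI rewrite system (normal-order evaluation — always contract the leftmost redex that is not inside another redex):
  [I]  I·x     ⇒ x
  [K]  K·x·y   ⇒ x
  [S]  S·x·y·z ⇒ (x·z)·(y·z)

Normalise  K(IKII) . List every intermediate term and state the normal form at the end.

  start: K(IKII)
  [1] K(KII)
  [2] KI

Answer: normal form = KI  (in 2 steps)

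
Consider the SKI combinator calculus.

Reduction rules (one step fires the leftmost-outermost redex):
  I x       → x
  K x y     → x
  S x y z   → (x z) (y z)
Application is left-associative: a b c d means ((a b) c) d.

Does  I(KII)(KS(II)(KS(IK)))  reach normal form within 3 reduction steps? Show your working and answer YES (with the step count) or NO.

  start: I(KII)(KS(II)(KS(IK)))
  [1] KII(KS(II)(KS(IK)))
  [2] I(KS(II)(KS(IK)))
  [3] KS(II)(KS(IK))

Answer: NO — after 3 steps the term is KS(II)(KS(IK)), not yet normal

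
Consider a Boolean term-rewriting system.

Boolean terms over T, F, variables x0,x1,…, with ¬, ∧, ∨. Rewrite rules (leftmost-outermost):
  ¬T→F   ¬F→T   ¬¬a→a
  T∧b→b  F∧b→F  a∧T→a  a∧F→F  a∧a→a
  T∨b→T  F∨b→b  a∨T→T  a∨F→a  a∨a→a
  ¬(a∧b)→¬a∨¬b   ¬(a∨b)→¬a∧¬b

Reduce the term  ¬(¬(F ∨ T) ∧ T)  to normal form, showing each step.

Answer: normal form = T  (in 4 steps)

Working:
  start: ¬(¬(F ∨ T) ∧ T)
  [1] ¬¬(F ∨ T) ∨ ¬T
  [2] (F ∨ T) ∨ ¬T
  [3] T ∨ ¬T
  [4] T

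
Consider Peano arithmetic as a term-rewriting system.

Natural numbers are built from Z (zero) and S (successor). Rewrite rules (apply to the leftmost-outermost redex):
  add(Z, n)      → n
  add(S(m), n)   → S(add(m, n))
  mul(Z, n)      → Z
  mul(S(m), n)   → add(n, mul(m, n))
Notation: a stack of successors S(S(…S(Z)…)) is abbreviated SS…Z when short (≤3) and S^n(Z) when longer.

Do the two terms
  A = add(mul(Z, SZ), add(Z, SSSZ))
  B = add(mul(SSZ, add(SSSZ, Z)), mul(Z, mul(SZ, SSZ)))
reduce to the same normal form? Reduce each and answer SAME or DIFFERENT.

Term A:
  start: add(mul(Z, SZ), add(Z, SSSZ))
  step 1: add(Z, add(Z, SSSZ))
  step 2: add(Z, SSSZ)
  step 3: SSSZ

Term B:
  start: add(mul(SSZ, add(SSSZ, Z)), mul(Z, mul(SZ, SSZ)))
  step 1: add(add(add(SSSZ, Z), mul(SZ, add(SSSZ, Z))), mul(Z, mul(SZ, SSZ)))
  step 2: add(add(S(add(SSZ, Z)), mul(SZ, add(SSSZ, Z))), mul(Z, mul(SZ, SSZ)))
  step 3: add(S(add(add(SSZ, Z), mul(SZ, add(SSSZ, Z)))), mul(Z, mul(SZ, SSZ)))
  step 4: S(add(add(add(SSZ, Z), mul(SZ, add(SSSZ, Z))), mul(Z, mul(SZ, SSZ))))
  step 5: S(add(add(S(add(SZ, Z)), mul(SZ, add(SSSZ, Z))), mul(Z, mul(SZ, SSZ))))
  step 6: S(add(S(add(add(SZ, Z), mul(SZ, add(SSSZ, Z)))), mul(Z, mul(SZ, SSZ))))
  step 7: S(S(add(add(add(SZ, Z), mul(SZ, add(SSSZ, Z))), mul(Z, mul(SZ, SSZ)))))
  step 8: S(S(add(add(S(add(Z, Z)), mul(SZ, add(SSSZ, Z))), mul(Z, mul(SZ, SSZ)))))
  step 9: S(S(add(S(add(add(Z, Z), mul(SZ, add(SSSZ, Z)))), mul(Z, mul(SZ, SSZ)))))
  step 10: S(S(S(add(add(add(Z, Z), mul(SZ, add(SSSZ, Z))), mul(Z, mul(SZ, SSZ))))))
  step 11: S(S(S(add(add(Z, mul(SZ, add(SSSZ, Z))), mul(Z, mul(SZ, SSZ))))))
  step 12: S(S(S(add(mul(SZ, add(SSSZ, Z)), mul(Z, mul(SZ, SSZ))))))
  step 13: S(S(S(add(add(add(SSSZ, Z), mul(Z, add(SSSZ, Z))), mul(Z, mul(SZ, SSZ))))))
  step 14: S(S(S(add(add(S(add(SSZ, Z)), mul(Z, add(SSSZ, Z))), mul(Z, mul(SZ, SSZ))))))
  step 15: S(S(S(add(S(add(add(SSZ, Z), mul(Z, add(SSSZ, Z)))), mul(Z, mul(SZ, SSZ))))))
  step 16: S(S(S(S(add(add(add(SSZ, Z), mul(Z, add(SSSZ, Z))), mul(Z, mul(SZ, SSZ)))))))
  step 17: S(S(S(S(add(add(S(add(SZ, Z)), mul(Z, add(SSSZ, Z))), mul(Z, mul(SZ, SSZ)))))))
  step 18: S(S(S(S(add(S(add(add(SZ, Z), mul(Z, add(SSSZ, Z)))), mul(Z, mul(SZ, SSZ)))))))
  step 19: S(S(S(S(S(add(add(add(SZ, Z), mul(Z, add(SSSZ, Z))), mul(Z, mul(SZ, SSZ))))))))
  step 20: S(S(S(S(S(add(add(S(add(Z, Z)), mul(Z, add(SSSZ, Z))), mul(Z, mul(SZ, SSZ))))))))
  step 21: S(S(S(S(S(add(S(add(add(Z, Z), mul(Z, add(SSSZ, Z)))), mul(Z, mul(SZ, SSZ))))))))
  step 22: S(S(S(S(S(S(add(add(add(Z, Z), mul(Z, add(SSSZ, Z))), mul(Z, mul(SZ, SSZ)))))))))
  step 23: S(S(S(S(S(S(add(add(Z, mul(Z, add(SSSZ, Z))), mul(Z, mul(SZ, SSZ)))))))))
  step 24: S(S(S(S(S(S(add(mul(Z, add(SSSZ, Z)), mul(Z, mul(SZ, SSZ)))))))))
  step 25: S(S(S(S(S(S(add(Z, mul(Z, mul(SZ, SSZ)))))))))
  step 26: S(S(S(S(S(S(mul(Z, mul(SZ, SSZ))))))))
  step 27: S^6(Z)

Answer: DIFFERENT — A ⇓ SSSZ, B ⇓ S^6(Z)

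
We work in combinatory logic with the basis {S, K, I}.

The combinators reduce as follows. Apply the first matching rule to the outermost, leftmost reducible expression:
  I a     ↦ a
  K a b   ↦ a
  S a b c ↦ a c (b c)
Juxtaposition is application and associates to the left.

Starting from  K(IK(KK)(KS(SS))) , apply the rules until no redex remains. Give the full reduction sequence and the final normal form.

Answer: normal form = K(KK)  (in 2 steps)

Derivation:
  start: K(IK(KK)(KS(SS)))
  →1  K(K(KK)(KS(SS)))
  →2  K(KK)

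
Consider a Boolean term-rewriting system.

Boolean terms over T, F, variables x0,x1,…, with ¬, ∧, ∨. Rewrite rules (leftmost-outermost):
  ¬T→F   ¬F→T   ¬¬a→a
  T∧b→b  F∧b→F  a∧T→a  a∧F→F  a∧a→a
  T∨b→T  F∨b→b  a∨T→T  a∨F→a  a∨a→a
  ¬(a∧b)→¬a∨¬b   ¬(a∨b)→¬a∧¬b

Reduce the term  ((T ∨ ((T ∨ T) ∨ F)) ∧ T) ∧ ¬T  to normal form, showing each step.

  start: ((T ∨ ((T ∨ T) ∨ F)) ∧ T) ∧ ¬T
  [1] (T ∨ ((T ∨ T) ∨ F)) ∧ ¬T
  [2] T ∧ ¬T
  [3] ¬T
  [4] F

Answer: normal form = F  (in 4 steps)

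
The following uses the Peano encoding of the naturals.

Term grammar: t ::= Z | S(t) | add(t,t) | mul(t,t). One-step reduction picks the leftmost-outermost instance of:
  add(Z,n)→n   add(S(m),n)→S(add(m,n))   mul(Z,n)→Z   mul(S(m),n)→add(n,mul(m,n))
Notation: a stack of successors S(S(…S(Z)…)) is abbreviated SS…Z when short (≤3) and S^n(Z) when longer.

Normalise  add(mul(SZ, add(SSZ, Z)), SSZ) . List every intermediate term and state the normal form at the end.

  start: add(mul(SZ, add(SSZ, Z)), SSZ)
  step 1: add(add(add(SSZ, Z), mul(Z, add(SSZ, Z))), SSZ)
  step 2: add(add(S(add(SZ, Z)), mul(Z, add(SSZ, Z))), SSZ)
  step 3: add(S(add(add(SZ, Z), mul(Z, add(SSZ, Z)))), SSZ)
  step 4: S(add(add(add(SZ, Z), mul(Z, add(SSZ, Z))), SSZ))
  step 5: S(add(add(S(add(Z, Z)), mul(Z, add(SSZ, Z))), SSZ))
  step 6: S(add(S(add(add(Z, Z), mul(Z, add(SSZ, Z)))), SSZ))
  step 7: S(S(add(add(add(Z, Z), mul(Z, add(SSZ, Z))), SSZ)))
  step 8: S(S(add(add(Z, mul(Z, add(SSZ, Z))), SSZ)))
  step 9: S(S(add(mul(Z, add(SSZ, Z)), SSZ)))
  step 10: S(S(add(Z, SSZ)))
  step 11: S^4(Z)

Answer: normal form = S^4(Z)  (in 11 steps)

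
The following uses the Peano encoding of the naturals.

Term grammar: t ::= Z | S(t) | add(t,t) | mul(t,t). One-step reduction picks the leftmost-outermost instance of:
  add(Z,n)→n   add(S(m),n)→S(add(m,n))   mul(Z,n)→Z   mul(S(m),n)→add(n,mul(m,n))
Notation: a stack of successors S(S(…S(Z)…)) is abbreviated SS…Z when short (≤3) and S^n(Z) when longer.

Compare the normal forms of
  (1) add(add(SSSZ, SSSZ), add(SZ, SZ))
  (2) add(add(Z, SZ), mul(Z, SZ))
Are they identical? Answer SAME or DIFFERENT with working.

Term A:
  start: add(add(SSSZ, SSSZ), add(SZ, SZ))
  [1] add(S(add(SSZ, SSSZ)), add(SZ, SZ))
  [2] S(add(add(SSZ, SSSZ), add(SZ, SZ)))
  [3] S(add(S(add(SZ, SSSZ)), add(SZ, SZ)))
  [4] S(S(add(add(SZ, SSSZ), add(SZ, SZ))))
  [5] S(S(add(S(add(Z, SSSZ)), add(SZ, SZ))))
  [6] S(S(S(add(add(Z, SSSZ), add(SZ, SZ)))))
  [7] S(S(S(add(SSSZ, add(SZ, SZ)))))
  [8] S(S(S(S(add(SSZ, add(SZ, SZ))))))
  [9] S(S(S(S(S(add(SZ, add(SZ, SZ)))))))
  [10] S(S(S(S(S(S(add(Z, add(SZ, SZ))))))))
  [11] S(S(S(S(S(S(add(SZ, SZ)))))))
  [12] S(S(S(S(S(S(S(add(Z, SZ))))))))
  [13] S^8(Z)

Term B:
  start: add(add(Z, SZ), mul(Z, SZ))
  [1] add(SZ, mul(Z, SZ))
  [2] S(add(Z, mul(Z, SZ)))
  [3] S(mul(Z, SZ))
  [4] SZ

Answer: DIFFERENT — A ⇓ S^8(Z), B ⇓ SZ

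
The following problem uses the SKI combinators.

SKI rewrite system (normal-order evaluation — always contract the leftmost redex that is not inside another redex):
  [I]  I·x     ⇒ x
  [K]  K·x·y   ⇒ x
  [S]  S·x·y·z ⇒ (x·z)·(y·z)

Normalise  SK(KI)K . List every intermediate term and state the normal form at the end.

  start: SK(KI)K
  step 1: KK(KIK)
  step 2: K

Answer: normal form = K  (in 2 steps)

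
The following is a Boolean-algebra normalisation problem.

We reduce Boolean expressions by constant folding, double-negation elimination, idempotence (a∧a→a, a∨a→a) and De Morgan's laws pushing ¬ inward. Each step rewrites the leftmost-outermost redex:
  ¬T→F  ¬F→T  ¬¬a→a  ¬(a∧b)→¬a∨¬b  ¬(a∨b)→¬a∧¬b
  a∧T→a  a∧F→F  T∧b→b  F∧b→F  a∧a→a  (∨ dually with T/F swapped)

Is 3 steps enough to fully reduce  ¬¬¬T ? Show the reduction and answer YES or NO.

Answer: YES — reaches normal form F in 2 ≤ 3 steps

Derivation:
  start: ¬¬¬T
  step 1: ¬T
  step 2: F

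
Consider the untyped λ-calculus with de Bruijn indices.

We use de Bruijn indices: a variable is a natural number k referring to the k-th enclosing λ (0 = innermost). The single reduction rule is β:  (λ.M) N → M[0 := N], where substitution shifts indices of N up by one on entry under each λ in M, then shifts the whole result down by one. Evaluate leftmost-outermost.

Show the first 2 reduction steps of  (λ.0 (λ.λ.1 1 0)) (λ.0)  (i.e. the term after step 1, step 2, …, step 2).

Answer: after 2 steps: λ.λ.1 1 0

Reduction:
  start: (λ.0 (λ.λ.1 1 0)) (λ.0)
  step 1: (λ.0) (λ.λ.1 1 0)
  step 2: λ.λ.1 1 0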